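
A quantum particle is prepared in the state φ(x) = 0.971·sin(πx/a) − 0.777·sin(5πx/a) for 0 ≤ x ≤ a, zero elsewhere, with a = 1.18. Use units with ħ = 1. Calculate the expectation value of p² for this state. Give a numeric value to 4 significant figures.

73.50

p² φ = −ħ² d²φ/dx²; ⟨p²⟩ = −ħ² ∫ φ*·φ'' dx / ∫|φ|² dx.
d²/dx² sin(jπx/a) = −(jπ/a)²·sin(jπx/a); on 0 ≤ x ≤ a, ∫sin²(jπx/a) dx = a/2 and ∫sin(jπx/a)·sin(lπx/a) dx = 0 for j ≠ l, so only diagonal terms survive in ∫|φ|² and ∫φ·φ″; ∫φ·φ′ dx = [φ²/2] between the walls = 0.
State is unnormalized: ∫|φ|² dx = 0.91248, and ∫φ*·(−ħ² φ'') dx = 67.063, so ⟨p²⟩ = 67.063 / 0.91248.
⟨p²⟩ = 73.496.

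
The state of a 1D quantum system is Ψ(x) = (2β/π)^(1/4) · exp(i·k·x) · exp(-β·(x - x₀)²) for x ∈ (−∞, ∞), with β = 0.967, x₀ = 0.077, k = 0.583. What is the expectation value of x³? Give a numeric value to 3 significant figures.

0.0602

⟨x³⟩ = ∫ x³·|Ψ|² dx (integrals over the domain).
Gaussian moments (u = x − x₀): ∫u^(2j)·e^(−2βu²) du = (2j−1)!!/(4β)^j · √(π/(2β)), odd powers integrate to 0; here √(π/(2β)) = 1.2745.
⟨x³⟩ = 0.060177.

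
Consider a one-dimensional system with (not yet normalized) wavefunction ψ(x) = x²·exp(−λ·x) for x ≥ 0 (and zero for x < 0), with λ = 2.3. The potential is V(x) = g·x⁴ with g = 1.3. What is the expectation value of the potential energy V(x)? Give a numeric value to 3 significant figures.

4.88

⟨V⟩ = ∫ V(x)·|ψ|² dx / ∫|ψ|² dx.
Every integrand reduces to terms xʲ·e^(−2λx) on [0, ∞); use ∫₀^∞ xʲ·e^(−2λx) dx = j!/(2λ)^(j+1).
State is unnormalized: ∫|ψ|² dx = 0.011653, and ∫ψ*·V(x)·ψ dx = 0.056839, so ⟨V⟩ = 0.056839 / 0.011653.
⟨V⟩ = 4.8778.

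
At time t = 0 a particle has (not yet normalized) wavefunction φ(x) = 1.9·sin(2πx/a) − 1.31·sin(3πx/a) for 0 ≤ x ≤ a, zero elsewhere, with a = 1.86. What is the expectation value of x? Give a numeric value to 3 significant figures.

⟨x⟩ = ∫ x·|φ|² dx / ∫|φ|² dx (integrals over the domain).
On 0 ≤ x ≤ a (j ≠ l): ∫sin²(jπx/a) dx = a/2, ∫sin(jπx/a)·sin(lπx/a) dx = 0; diagonal moments ∫x·sin²(jπx/a) dx = a²/4, ∫x²·sin²(jπx/a) dx = a³·(1/6 − 1/(4j²π²)); cross terms ∫x·sin(jπx/a)·sin(lπx/a) dx = 0 for j + l even and −4jla²/(π²(j² − l²)²) for j + l odd, ∫x²·sin(jπx/a)·sin(lπx/a) dx = (−1)^(j+l)·4jla³/(π²(j² − l²)²); higher powers the same way via product-to-sum and parts.
State is unnormalized: ∫|φ|² dx = 4.9533, and ∫φ*·x·φ dx = 6.2817, so ⟨x⟩ = 6.2817 / 4.9533.
⟨x⟩ = 1.2682.

1.27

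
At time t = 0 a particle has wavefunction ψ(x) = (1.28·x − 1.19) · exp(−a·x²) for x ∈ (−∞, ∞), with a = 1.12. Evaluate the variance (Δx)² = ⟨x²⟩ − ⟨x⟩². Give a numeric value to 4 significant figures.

Compute ⟨x⟩ and ⟨x²⟩ separately, then (Δx)² = ⟨x²⟩ − ⟨x⟩².
Expand each integrand as polynomial × e^(−2ax²) and use ∫x^(2j)·e^(−2ax²) dx = (2j−1)!!/(4a)^j · √(π/(2a)), odd powers → 0; here √(π/(2a)) = 1.1843.
Normalization: ∫|ψ|² dx = 2.1102.
⟨x⟩ = -0.38163 and ⟨x²⟩ = 0.31484.
(Δx)² = 0.31484 − (-0.38163)² = 0.16920.

0.1692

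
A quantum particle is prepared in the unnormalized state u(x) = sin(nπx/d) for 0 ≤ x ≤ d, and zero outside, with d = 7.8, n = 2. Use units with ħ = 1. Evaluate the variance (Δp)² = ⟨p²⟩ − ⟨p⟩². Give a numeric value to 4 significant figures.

Compute ⟨p⟩ and ⟨p²⟩ separately; (Δp)² = ⟨p²⟩ − ⟨p⟩².
d/dx sin(nπx/d) = (nπ/d)·cos(nπx/d) and d²/dx² sin(nπx/d) = −(nπ/d)²·sin(nπx/d); on 0 ≤ x ≤ d, ∫sin²(nπx/d) dx = d/2 and ∫sin(nπx/d)·cos(nπx/d) dx = 0.
Normalization: ∫|u|² dx = 3.9000.
⟨p⟩ = 0.0000 and ⟨p²⟩ = 0.64889.
(Δp)² = 0.64889 − (0.0000)² = 0.64889.

0.6489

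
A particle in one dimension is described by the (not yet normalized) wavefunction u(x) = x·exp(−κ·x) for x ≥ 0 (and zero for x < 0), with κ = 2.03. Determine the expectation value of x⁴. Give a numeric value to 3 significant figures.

1.32

⟨x⁴⟩ = ∫ x⁴·|u|² dx / ∫|u|² dx (integrals over the domain).
Every integrand reduces to terms xʲ·e^(−2κx) on [0, ∞); use ∫₀^∞ xʲ·e^(−2κx) dx = j!/(2κ)^(j+1).
State is unnormalized: ∫|u|² dx = 0.029885, and ∫u*·x⁴·u dx = 0.039596, so ⟨x⁴⟩ = 0.039596 / 0.029885.
⟨x⁴⟩ = 1.3249.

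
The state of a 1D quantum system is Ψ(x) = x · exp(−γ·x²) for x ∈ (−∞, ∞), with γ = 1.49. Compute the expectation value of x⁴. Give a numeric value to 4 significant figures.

0.4223

⟨x⁴⟩ = ∫ x⁴·|Ψ|² dx / ∫|Ψ|² dx (integrals over the domain).
Expand each integrand as polynomial × e^(−2γx²) and use ∫x^(2j)·e^(−2γx²) dx = (2j−1)!!/(4γ)^j · √(π/(2γ)), odd powers → 0; here √(π/(2γ)) = 1.0268.
State is unnormalized: ∫|Ψ|² dx = 0.17227, and ∫Ψ*·x⁴·Ψ dx = 0.072748, so ⟨x⁴⟩ = 0.072748 / 0.17227.
⟨x⁴⟩ = 0.42228.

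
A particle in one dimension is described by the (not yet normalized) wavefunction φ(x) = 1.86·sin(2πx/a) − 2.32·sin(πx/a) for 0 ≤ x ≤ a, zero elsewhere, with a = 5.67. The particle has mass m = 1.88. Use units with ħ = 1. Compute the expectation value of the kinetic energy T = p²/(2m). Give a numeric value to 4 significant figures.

0.1775

T = −(ħ²/2m) d²/dx², so ⟨T⟩ = −(ħ²/2m) ∫ φ*·φ'' dx / ∫|φ|² dx; with m = 1.88.
d²/dx² sin(jπx/a) = −(jπ/a)²·sin(jπx/a); on 0 ≤ x ≤ a, ∫sin²(jπx/a) dx = a/2 and ∫sin(jπx/a)·sin(lπx/a) dx = 0 for j ≠ l, so only diagonal terms survive in ∫|φ|² and ∫φ·φ″; ∫φ·φ′ dx = [φ²/2] between the walls = 0.
State is unnormalized: ∫|φ|² dx = 25.067, and ∫φ*·(−ħ²/2m · φ'') dx = 4.4491, so ⟨T⟩ = 4.4491 / 25.067.
⟨T⟩ = 0.17749.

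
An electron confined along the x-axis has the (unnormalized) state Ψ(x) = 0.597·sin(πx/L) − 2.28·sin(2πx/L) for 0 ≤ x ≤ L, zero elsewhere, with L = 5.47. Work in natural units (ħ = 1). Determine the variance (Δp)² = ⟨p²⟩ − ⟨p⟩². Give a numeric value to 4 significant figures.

1.256

Compute ⟨p⟩ and ⟨p²⟩ separately; (Δp)² = ⟨p²⟩ − ⟨p⟩².
d²/dx² sin(jπx/L) = −(jπ/L)²·sin(jπx/L); on 0 ≤ x ≤ L, ∫sin²(jπx/L) dx = L/2 and ∫sin(jπx/L)·sin(lπx/L) dx = 0 for j ≠ l, so only diagonal terms survive in ∫|Ψ|² and ∫Ψ·Ψ″; ∫Ψ·Ψ′ dx = [Ψ²/2] between the walls = 0.
Normalization: ∫|Ψ|² dx = 15.192.
⟨p⟩ = 0.0000 and ⟨p²⟩ = 1.2559.
(Δp)² = 1.2559 − (0.0000)² = 1.2559.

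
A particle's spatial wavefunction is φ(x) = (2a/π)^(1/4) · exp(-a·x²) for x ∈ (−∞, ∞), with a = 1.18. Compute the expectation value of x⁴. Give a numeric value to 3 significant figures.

⟨x⁴⟩ = ∫ x⁴·|φ|² dx (integrals over the domain).
Gaussian moments: ∫x^(2j)·e^(−2ax²) dx = (2j−1)!!/(4a)^j · √(π/(2a)), odd powers integrate to 0; here √(π/(2a)) = 1.1538.
⟨x⁴⟩ = 0.13466.

0.135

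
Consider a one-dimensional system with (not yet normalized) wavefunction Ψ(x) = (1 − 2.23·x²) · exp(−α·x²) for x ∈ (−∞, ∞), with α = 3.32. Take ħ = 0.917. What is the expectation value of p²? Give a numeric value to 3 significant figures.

5.72

p² Ψ = −ħ² d²Ψ/dx²; ⟨p²⟩ = −ħ² ∫ Ψ*·Ψ'' dx / ∫|Ψ|² dx.
Expand each integrand as polynomial × e^(−2αx²) and use ∫x^(2j)·e^(−2αx²) dx = (2j−1)!!/(4α)^j · √(π/(2α)), odd powers → 0; here √(π/(2α)) = 0.68785. Differentiate with the product rule, d/dx e^(−αx²) = −2αx·e^(−αx²).
State is unnormalized: ∫|Ψ|² dx = 0.51502, and ∫Ψ*·(−ħ² Ψ'') dx = 2.9442, so ⟨p²⟩ = 2.9442 / 0.51502.
⟨p²⟩ = 5.7167.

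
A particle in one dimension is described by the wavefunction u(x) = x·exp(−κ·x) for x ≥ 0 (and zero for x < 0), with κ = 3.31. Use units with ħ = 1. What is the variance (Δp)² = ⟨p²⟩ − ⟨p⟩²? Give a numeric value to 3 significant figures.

11.0

Compute ⟨p⟩ and ⟨p²⟩ separately; (Δp)² = ⟨p²⟩ − ⟨p⟩².
Differentiate x·exp(−κ·x) with the product rule; every integrand then reduces to terms xʲ·e^(−2κx) on [0, ∞), with ∫₀^∞ xʲ·e^(−2κx) dx = j!/(2κ)^(j+1).
Normalization: ∫|u|² dx = 0.0068938.
⟨p⟩ = 0.0000 and ⟨p²⟩ = 10.956.
(Δp)² = 10.956 − (0.0000)² = 10.956.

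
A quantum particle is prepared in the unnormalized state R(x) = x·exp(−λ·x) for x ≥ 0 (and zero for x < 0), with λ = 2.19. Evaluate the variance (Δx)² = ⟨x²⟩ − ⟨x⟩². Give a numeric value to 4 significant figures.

0.1564

Compute ⟨x⟩ and ⟨x²⟩ separately, then (Δx)² = ⟨x²⟩ − ⟨x⟩².
Every integrand reduces to terms xʲ·e^(−2λx) on [0, ∞); use ∫₀^∞ xʲ·e^(−2λx) dx = j!/(2λ)^(j+1).
Normalization: ∫|R|² dx = 0.023802.
⟨x⟩ = 0.68493 and ⟨x²⟩ = 0.62551.
(Δx)² = 0.62551 − (0.68493)² = 0.15638.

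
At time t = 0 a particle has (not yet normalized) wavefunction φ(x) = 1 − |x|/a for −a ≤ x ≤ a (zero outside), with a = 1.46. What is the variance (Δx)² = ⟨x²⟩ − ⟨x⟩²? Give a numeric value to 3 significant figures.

0.213

Compute ⟨x⟩ and ⟨x²⟩ separately, then (Δx)² = ⟨x²⟩ − ⟨x⟩².
φ is even, so ∫ over [−a, a] = 2∫₀ᵃ with φ = 1 − x/a there: ∫₀ᵃ (1 − x/a)² dx = a/3, ∫₀ᵃ x²(1 − x/a)² dx = a³/30, ∫₀ᵃ x⁴(1 − x/a)² dx = a⁵/105.
Normalization: ∫|φ|² dx = 0.97333.
⟨x⟩ = 0.0000 and ⟨x²⟩ = 0.21316.
(Δx)² = 0.21316 − (0.0000)² = 0.21316.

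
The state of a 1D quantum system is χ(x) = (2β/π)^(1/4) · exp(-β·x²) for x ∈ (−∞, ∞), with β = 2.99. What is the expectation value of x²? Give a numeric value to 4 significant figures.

⟨x²⟩ = ∫ x²·|χ|² dx (integrals over the domain).
Gaussian moments: ∫x^(2j)·e^(−2βx²) dx = (2j−1)!!/(4β)^j · √(π/(2β)), odd powers integrate to 0; here √(π/(2β)) = 0.72481.
⟨x²⟩ = 0.083612.

0.08361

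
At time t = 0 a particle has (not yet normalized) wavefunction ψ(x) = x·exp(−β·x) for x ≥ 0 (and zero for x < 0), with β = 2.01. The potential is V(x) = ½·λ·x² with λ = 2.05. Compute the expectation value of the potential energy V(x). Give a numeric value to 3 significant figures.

⟨V⟩ = ∫ V(x)·|ψ|² dx / ∫|ψ|² dx.
Every integrand reduces to terms xʲ·e^(−2βx) on [0, ∞); use ∫₀^∞ xʲ·e^(−2βx) dx = j!/(2β)^(j+1).
State is unnormalized: ∫|ψ|² dx = 0.030786, and ∫ψ*·V(x)·ψ dx = 0.023432, so ⟨V⟩ = 0.023432 / 0.030786.
⟨V⟩ = 0.76112.

0.761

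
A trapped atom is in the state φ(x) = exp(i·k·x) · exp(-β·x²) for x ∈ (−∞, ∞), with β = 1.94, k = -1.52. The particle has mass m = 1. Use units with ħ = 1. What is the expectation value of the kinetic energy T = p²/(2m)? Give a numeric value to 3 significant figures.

2.13

T = −(ħ²/2m) d²/dx², so ⟨T⟩ = −(ħ²/2m) ∫ φ*·φ'' dx / ∫|φ|² dx; with m = 1.
Gaussian moments: ∫x^(2j)·e^(−2βx²) dx = (2j−1)!!/(4β)^j · √(π/(2β)), odd powers integrate to 0; here √(π/(2β)) = 0.89983. Derivatives: φ′ = (ik − 2βx)·φ, φ″ = ((ik − 2βx)² − 2β)·φ; the odd-in-x pieces drop out.
State is unnormalized: ∫|φ|² dx = 0.89983, and ∫φ*·(−ħ²/2m · φ'') dx = 1.9123, so ⟨T⟩ = 1.9123 / 0.89983.
⟨T⟩ = 2.1252.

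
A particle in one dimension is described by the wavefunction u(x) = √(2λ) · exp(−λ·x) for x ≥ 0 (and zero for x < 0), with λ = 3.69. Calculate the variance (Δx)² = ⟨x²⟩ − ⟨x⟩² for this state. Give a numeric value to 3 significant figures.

Compute ⟨x⟩ and ⟨x²⟩ separately, then (Δx)² = ⟨x²⟩ − ⟨x⟩².
Every integrand reduces to terms xʲ·e^(−2λx) on [0, ∞); use ∫₀^∞ xʲ·e^(−2λx) dx = j!/(2λ)^(j+1).
⟨x⟩ = 0.13550 and ⟨x²⟩ = 0.036721.
(Δx)² = 0.036721 − (0.13550)² = 0.018361.

0.0184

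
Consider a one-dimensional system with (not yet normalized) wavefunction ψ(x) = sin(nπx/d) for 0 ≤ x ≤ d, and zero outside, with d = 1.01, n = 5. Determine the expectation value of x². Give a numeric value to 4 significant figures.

⟨x²⟩ = ∫ x²·|ψ|² dx / ∫|ψ|² dx (integrals over the domain).
With sin²θ = (1 − cos2θ)/2 on 0 ≤ x ≤ d: ∫sin²(nπx/d) dx = d/2, ∫x·sin²(nπx/d) dx = d²/4, ∫x²·sin²(nπx/d) dx = d³·(1/6 − 1/(4n²π²)); higher powers xᵏ the same way, integrating xᵏ·cos(2nπx/d) by parts.
State is unnormalized: ∫|ψ|² dx = 0.50500, and ∫ψ*·x²·ψ dx = 0.17067, so ⟨x²⟩ = 0.17067 / 0.50500.
⟨x²⟩ = 0.33797.

0.3380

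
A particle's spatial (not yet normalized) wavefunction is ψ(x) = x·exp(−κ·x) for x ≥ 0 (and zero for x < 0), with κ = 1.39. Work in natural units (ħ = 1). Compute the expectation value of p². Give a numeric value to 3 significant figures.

p² ψ = −ħ² d²ψ/dx²; ⟨p²⟩ = −ħ² ∫ ψ*·ψ'' dx / ∫|ψ|² dx.
Differentiate x·exp(−κ·x) with the product rule; every integrand then reduces to terms xʲ·e^(−2κx) on [0, ∞), with ∫₀^∞ xʲ·e^(−2κx) dx = j!/(2κ)^(j+1).
State is unnormalized: ∫|ψ|² dx = 0.093088, and ∫ψ*·(−ħ² ψ'') dx = 0.17986, so ⟨p²⟩ = 0.17986 / 0.093088.
⟨p²⟩ = 1.9321.

1.93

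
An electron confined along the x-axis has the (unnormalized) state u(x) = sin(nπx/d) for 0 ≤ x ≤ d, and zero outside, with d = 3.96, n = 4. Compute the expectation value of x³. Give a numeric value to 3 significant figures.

15.2

⟨x³⟩ = ∫ x³·|u|² dx / ∫|u|² dx (integrals over the domain).
With sin²θ = (1 − cos2θ)/2 on 0 ≤ x ≤ d: ∫sin²(nπx/d) dx = d/2, ∫x·sin²(nπx/d) dx = d²/4, ∫x²·sin²(nπx/d) dx = d³·(1/6 − 1/(4n²π²)); higher powers xᵏ the same way, integrating xᵏ·cos(2nπx/d) by parts.
State is unnormalized: ∫|u|² dx = 1.9800, and ∫u*·x³·u dx = 30.155, so ⟨x³⟩ = 30.155 / 1.9800.
⟨x³⟩ = 15.230.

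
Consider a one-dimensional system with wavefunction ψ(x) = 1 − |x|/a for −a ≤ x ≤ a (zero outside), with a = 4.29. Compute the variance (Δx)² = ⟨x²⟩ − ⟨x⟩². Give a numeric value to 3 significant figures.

1.84

Compute ⟨x⟩ and ⟨x²⟩ separately, then (Δx)² = ⟨x²⟩ − ⟨x⟩².
ψ is even, so ∫ over [−a, a] = 2∫₀ᵃ with ψ = 1 − x/a there: ∫₀ᵃ (1 − x/a)² dx = a/3, ∫₀ᵃ x²(1 − x/a)² dx = a³/30, ∫₀ᵃ x⁴(1 − x/a)² dx = a⁵/105.
Normalization: ∫|ψ|² dx = 2.8600.
⟨x⟩ = 0.0000 and ⟨x²⟩ = 1.8404.
(Δx)² = 1.8404 − (0.0000)² = 1.8404.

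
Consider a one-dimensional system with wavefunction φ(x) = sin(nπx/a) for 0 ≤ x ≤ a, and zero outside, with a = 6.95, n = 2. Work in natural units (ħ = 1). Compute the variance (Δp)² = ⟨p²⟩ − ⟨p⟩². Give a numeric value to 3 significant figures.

Compute ⟨p⟩ and ⟨p²⟩ separately; (Δp)² = ⟨p²⟩ − ⟨p⟩².
d/dx sin(nπx/a) = (nπ/a)·cos(nπx/a) and d²/dx² sin(nπx/a) = −(nπ/a)²·sin(nπx/a); on 0 ≤ x ≤ a, ∫sin²(nπx/a) dx = a/2 and ∫sin(nπx/a)·cos(nπx/a) dx = 0.
Normalization: ∫|φ|² dx = 3.4750.
⟨p⟩ = 0.0000 and ⟨p²⟩ = 0.81732.
(Δp)² = 0.81732 − (0.0000)² = 0.81732.

0.817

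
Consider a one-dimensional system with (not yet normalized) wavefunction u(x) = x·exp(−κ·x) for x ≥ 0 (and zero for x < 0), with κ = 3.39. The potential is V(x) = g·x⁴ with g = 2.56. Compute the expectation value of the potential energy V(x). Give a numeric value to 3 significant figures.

0.436

⟨V⟩ = ∫ V(x)·|u|² dx / ∫|u|² dx.
Every integrand reduces to terms xʲ·e^(−2κx) on [0, ∞); use ∫₀^∞ xʲ·e^(−2κx) dx = j!/(2κ)^(j+1).
State is unnormalized: ∫|u|² dx = 0.0064171, and ∫u*·V(x)·u dx = 0.0027988, so ⟨V⟩ = 0.0027988 / 0.0064171.
⟨V⟩ = 0.43614.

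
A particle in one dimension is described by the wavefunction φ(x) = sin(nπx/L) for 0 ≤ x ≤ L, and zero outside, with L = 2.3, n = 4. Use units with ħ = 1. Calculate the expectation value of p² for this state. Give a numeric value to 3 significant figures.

29.9

p² φ = −ħ² d²φ/dx²; ⟨p²⟩ = −ħ² ∫ φ*·φ'' dx / ∫|φ|² dx.
d/dx sin(nπx/L) = (nπ/L)·cos(nπx/L) and d²/dx² sin(nπx/L) = −(nπ/L)²·sin(nπx/L); on 0 ≤ x ≤ L, ∫sin²(nπx/L) dx = L/2 and ∫sin(nπx/L)·cos(nπx/L) dx = 0.
State is unnormalized: ∫|φ|² dx = 1.1500, and ∫φ*·(−ħ² φ'') dx = 34.329, so ⟨p²⟩ = 34.329 / 1.1500.
⟨p²⟩ = 29.851.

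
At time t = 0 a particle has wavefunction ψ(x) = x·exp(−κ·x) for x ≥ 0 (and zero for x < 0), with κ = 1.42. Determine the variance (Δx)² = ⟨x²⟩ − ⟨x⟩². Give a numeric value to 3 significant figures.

0.372

Compute ⟨x⟩ and ⟨x²⟩ separately, then (Δx)² = ⟨x²⟩ − ⟨x⟩².
Every integrand reduces to terms xʲ·e^(−2κx) on [0, ∞); use ∫₀^∞ xʲ·e^(−2κx) dx = j!/(2κ)^(j+1).
Normalization: ∫|ψ|² dx = 0.087312.
⟨x⟩ = 1.0563 and ⟨x²⟩ = 1.4878.
(Δx)² = 1.4878 − (1.0563)² = 0.37195.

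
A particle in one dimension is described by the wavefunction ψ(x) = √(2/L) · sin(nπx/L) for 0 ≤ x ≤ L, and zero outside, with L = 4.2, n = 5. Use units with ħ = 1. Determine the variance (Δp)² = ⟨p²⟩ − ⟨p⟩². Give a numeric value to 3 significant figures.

14.0

Compute ⟨p⟩ and ⟨p²⟩ separately; (Δp)² = ⟨p²⟩ − ⟨p⟩².
d/dx sin(nπx/L) = (nπ/L)·cos(nπx/L) and d²/dx² sin(nπx/L) = −(nπ/L)²·sin(nπx/L); on 0 ≤ x ≤ L, ∫sin²(nπx/L) dx = L/2 and ∫sin(nπx/L)·cos(nπx/L) dx = 0.
⟨p⟩ = 0.0000 and ⟨p²⟩ = 13.988.
(Δp)² = 13.988 − (0.0000)² = 13.988.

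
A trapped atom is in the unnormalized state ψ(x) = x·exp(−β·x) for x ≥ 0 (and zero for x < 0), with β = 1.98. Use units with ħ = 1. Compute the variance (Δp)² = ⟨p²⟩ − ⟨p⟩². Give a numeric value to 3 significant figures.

Compute ⟨p⟩ and ⟨p²⟩ separately; (Δp)² = ⟨p²⟩ − ⟨p⟩².
Differentiate x·exp(−β·x) with the product rule; every integrand then reduces to terms xʲ·e^(−2βx) on [0, ∞), with ∫₀^∞ xʲ·e^(−2βx) dx = j!/(2β)^(j+1).
Normalization: ∫|ψ|² dx = 0.032207.
⟨p⟩ = 0.0000 and ⟨p²⟩ = 3.9204.
(Δp)² = 3.9204 − (0.0000)² = 3.9204.

3.92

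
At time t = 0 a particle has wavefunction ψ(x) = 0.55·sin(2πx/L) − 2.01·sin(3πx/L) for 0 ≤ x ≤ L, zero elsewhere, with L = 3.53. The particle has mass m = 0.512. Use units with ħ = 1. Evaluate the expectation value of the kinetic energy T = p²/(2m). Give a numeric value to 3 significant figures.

T = −(ħ²/2m) d²/dx², so ⟨T⟩ = −(ħ²/2m) ∫ ψ*·ψ'' dx / ∫|ψ|² dx; with m = 0.512.
d²/dx² sin(jπx/L) = −(jπ/L)²·sin(jπx/L); on 0 ≤ x ≤ L, ∫sin²(jπx/L) dx = L/2 and ∫sin(jπx/L)·sin(lπx/L) dx = 0 for j ≠ l, so only diagonal terms survive in ∫|ψ|² and ∫ψ·ψ″; ∫ψ·ψ′ dx = [ψ²/2] between the walls = 0.
State is unnormalized: ∫|ψ|² dx = 7.6647, and ∫ψ*·(−ħ²/2m · ψ'') dx = 51.292, so ⟨T⟩ = 51.292 / 7.6647.
⟨T⟩ = 6.6919.

6.69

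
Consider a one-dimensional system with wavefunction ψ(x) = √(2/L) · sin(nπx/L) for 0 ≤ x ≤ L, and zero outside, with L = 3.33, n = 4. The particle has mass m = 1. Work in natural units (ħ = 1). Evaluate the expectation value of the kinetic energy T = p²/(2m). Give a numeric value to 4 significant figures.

7.120

T = −(ħ²/2m) d²/dx², so ⟨T⟩ = −(ħ²/2m) ∫ ψ*·ψ'' dx; with m = 1.
d/dx sin(nπx/L) = (nπ/L)·cos(nπx/L) and d²/dx² sin(nπx/L) = −(nπ/L)²·sin(nπx/L); on 0 ≤ x ≤ L, ∫sin²(nπx/L) dx = L/2 and ∫sin(nπx/L)·cos(nπx/L) dx = 0.
⟨T⟩ = 7.1203.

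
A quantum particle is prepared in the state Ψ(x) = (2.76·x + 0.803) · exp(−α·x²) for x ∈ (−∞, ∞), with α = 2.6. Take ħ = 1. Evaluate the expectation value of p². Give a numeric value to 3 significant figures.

5.37

p² Ψ = −ħ² d²Ψ/dx²; ⟨p²⟩ = −ħ² ∫ Ψ*·Ψ'' dx / ∫|Ψ|² dx.
Expand each integrand as polynomial × e^(−2αx²) and use ∫x^(2j)·e^(−2αx²) dx = (2j−1)!!/(4α)^j · √(π/(2α)), odd powers → 0; here √(π/(2α)) = 0.77727. Differentiate with the product rule, d/dx e^(−αx²) = −2αx·e^(−αx²).
State is unnormalized: ∫|Ψ|² dx = 1.0705, and ∫Ψ*·(−ħ² Ψ'') dx = 5.7438, so ⟨p²⟩ = 5.7438 / 1.0705.
⟨p²⟩ = 5.3655.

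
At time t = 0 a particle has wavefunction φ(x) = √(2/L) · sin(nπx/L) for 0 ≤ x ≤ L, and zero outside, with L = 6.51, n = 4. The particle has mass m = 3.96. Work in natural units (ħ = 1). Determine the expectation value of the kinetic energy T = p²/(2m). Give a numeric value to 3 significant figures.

0.470

T = −(ħ²/2m) d²/dx², so ⟨T⟩ = −(ħ²/2m) ∫ φ*·φ'' dx; with m = 3.96.
d/dx sin(nπx/L) = (nπ/L)·cos(nπx/L) and d²/dx² sin(nπx/L) = −(nπ/L)²·sin(nπx/L); on 0 ≤ x ≤ L, ∫sin²(nπx/L) dx = L/2 and ∫sin(nπx/L)·cos(nπx/L) dx = 0.
⟨T⟩ = 0.47047.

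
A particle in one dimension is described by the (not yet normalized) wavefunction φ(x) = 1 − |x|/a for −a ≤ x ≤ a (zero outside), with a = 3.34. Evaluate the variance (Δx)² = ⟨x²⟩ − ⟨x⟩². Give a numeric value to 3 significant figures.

Compute ⟨x⟩ and ⟨x²⟩ separately, then (Δx)² = ⟨x²⟩ − ⟨x⟩².
φ is even, so ∫ over [−a, a] = 2∫₀ᵃ with φ = 1 − x/a there: ∫₀ᵃ (1 − x/a)² dx = a/3, ∫₀ᵃ x²(1 − x/a)² dx = a³/30, ∫₀ᵃ x⁴(1 − x/a)² dx = a⁵/105.
Normalization: ∫|φ|² dx = 2.2267.
⟨x⟩ = 0.0000 and ⟨x²⟩ = 1.1156.
(Δx)² = 1.1156 − (0.0000)² = 1.1156.

1.12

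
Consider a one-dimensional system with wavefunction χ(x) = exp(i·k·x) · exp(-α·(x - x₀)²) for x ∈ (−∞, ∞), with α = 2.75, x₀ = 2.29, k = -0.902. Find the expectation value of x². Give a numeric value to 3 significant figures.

5.34

⟨x²⟩ = ∫ x²·|χ|² dx / ∫|χ|² dx (integrals over the domain).
Gaussian moments (u = x − x₀): ∫u^(2j)·e^(−2αu²) du = (2j−1)!!/(4α)^j · √(π/(2α)), odd powers integrate to 0; here √(π/(2α)) = 0.75578.
State is unnormalized: ∫|χ|² dx = 0.75578, and ∫χ*·x²·χ dx = 4.0321, so ⟨x²⟩ = 4.0321 / 0.75578.
⟨x²⟩ = 5.3350.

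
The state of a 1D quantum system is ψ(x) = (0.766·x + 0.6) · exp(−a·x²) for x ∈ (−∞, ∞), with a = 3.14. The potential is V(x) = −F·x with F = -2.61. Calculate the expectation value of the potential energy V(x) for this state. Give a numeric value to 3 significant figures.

⟨V⟩ = ∫ V(x)·|ψ|² dx / ∫|ψ|² dx.
Expand each integrand as polynomial × e^(−2ax²) and use ∫x^(2j)·e^(−2ax²) dx = (2j−1)!!/(4a)^j · √(π/(2a)), odd powers → 0; here √(π/(2a)) = 0.70729.
State is unnormalized: ∫|ψ|² dx = 0.28766, and ∫ψ*·V(x)·ψ dx = 0.13510, so ⟨V⟩ = 0.13510 / 0.28766.
⟨V⟩ = 0.46964.

0.470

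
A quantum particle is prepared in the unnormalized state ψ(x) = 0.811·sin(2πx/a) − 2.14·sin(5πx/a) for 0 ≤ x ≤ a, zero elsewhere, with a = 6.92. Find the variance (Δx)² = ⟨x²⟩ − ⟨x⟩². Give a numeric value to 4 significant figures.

3.822

Compute ⟨x⟩ and ⟨x²⟩ separately, then (Δx)² = ⟨x²⟩ − ⟨x⟩².
On 0 ≤ x ≤ a (j ≠ l): ∫sin²(jπx/a) dx = a/2, ∫sin(jπx/a)·sin(lπx/a) dx = 0; diagonal moments ∫x·sin²(jπx/a) dx = a²/4, ∫x²·sin²(jπx/a) dx = a³·(1/6 − 1/(4j²π²)); cross terms ∫x·sin(jπx/a)·sin(lπx/a) dx = 0 for j + l even and −4jla²/(π²(j² − l²)²) for j + l odd, ∫x²·sin(jπx/a)·sin(lπx/a) dx = (−1)^(j+l)·4jla³/(π²(j² − l²)²); higher powers the same way via product-to-sum and parts.
Normalization: ∫|ψ|² dx = 18.121.
⟨x⟩ = 3.5443 and ⟨x²⟩ = 16.384.
(Δx)² = 16.384 − (3.5443)² = 3.8224.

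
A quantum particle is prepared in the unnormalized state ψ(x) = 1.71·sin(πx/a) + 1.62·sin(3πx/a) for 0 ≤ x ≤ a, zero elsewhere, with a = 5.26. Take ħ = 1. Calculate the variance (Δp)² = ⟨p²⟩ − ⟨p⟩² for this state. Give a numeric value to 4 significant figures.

1.707

Compute ⟨p⟩ and ⟨p²⟩ separately; (Δp)² = ⟨p²⟩ − ⟨p⟩².
d²/dx² sin(jπx/a) = −(jπ/a)²·sin(jπx/a); on 0 ≤ x ≤ a, ∫sin²(jπx/a) dx = a/2 and ∫sin(jπx/a)·sin(lπx/a) dx = 0 for j ≠ l, so only diagonal terms survive in ∫|ψ|² and ∫ψ·ψ″; ∫ψ·ψ′ dx = [ψ²/2] between the walls = 0.
Normalization: ∫|ψ|² dx = 14.593.
⟨p⟩ = 0.0000 and ⟨p²⟩ = 1.7065.
(Δp)² = 1.7065 − (0.0000)² = 1.7065.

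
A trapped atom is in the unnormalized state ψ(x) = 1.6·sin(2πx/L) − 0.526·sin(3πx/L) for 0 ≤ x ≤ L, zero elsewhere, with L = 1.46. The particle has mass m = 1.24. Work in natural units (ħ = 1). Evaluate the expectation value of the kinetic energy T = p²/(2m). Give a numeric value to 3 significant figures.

8.38

T = −(ħ²/2m) d²/dx², so ⟨T⟩ = −(ħ²/2m) ∫ ψ*·ψ'' dx / ∫|ψ|² dx; with m = 1.24.
d²/dx² sin(jπx/L) = −(jπ/L)²·sin(jπx/L); on 0 ≤ x ≤ L, ∫sin²(jπx/L) dx = L/2 and ∫sin(jπx/L)·sin(lπx/L) dx = 0 for j ≠ l, so only diagonal terms survive in ∫|ψ|² and ∫ψ·ψ″; ∫ψ·ψ′ dx = [ψ²/2] between the walls = 0.
State is unnormalized: ∫|ψ|² dx = 2.0708, and ∫ψ*·(−ħ²/2m · ψ'') dx = 17.350, so ⟨T⟩ = 17.350 / 2.0708.
⟨T⟩ = 8.3785.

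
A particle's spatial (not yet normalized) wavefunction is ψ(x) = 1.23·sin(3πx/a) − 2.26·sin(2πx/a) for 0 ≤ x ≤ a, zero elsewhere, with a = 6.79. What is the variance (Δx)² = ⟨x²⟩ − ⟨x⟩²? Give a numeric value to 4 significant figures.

2.102

Compute ⟨x⟩ and ⟨x²⟩ separately, then (Δx)² = ⟨x²⟩ − ⟨x⟩².
On 0 ≤ x ≤ a (j ≠ l): ∫sin²(jπx/a) dx = a/2, ∫sin(jπx/a)·sin(lπx/a) dx = 0; diagonal moments ∫x·sin²(jπx/a) dx = a²/4, ∫x²·sin²(jπx/a) dx = a³·(1/6 − 1/(4j²π²)); cross terms ∫x·sin(jπx/a)·sin(lπx/a) dx = 0 for j + l even and −4jla²/(π²(j² − l²)²) for j + l odd, ∫x²·sin(jπx/a)·sin(lπx/a) dx = (−1)^(j+l)·4jla³/(π²(j² − l²)²); higher powers the same way via product-to-sum and parts.
Normalization: ∫|ψ|² dx = 22.477.
⟨x⟩ = 4.5042 and ⟨x²⟩ = 22.390.
(Δx)² = 22.390 − (4.5042)² = 2.1018.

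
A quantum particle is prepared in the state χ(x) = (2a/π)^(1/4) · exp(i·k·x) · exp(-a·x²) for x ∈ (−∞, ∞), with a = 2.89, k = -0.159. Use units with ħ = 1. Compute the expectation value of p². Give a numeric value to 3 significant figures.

2.92

p² χ = −ħ² d²χ/dx²; ⟨p²⟩ = −ħ² ∫ χ*·χ'' dx.
Gaussian moments: ∫x^(2j)·e^(−2ax²) dx = (2j−1)!!/(4a)^j · √(π/(2a)), odd powers integrate to 0; here √(π/(2a)) = 0.73724. Derivatives: χ′ = (ik − 2ax)·χ, χ″ = ((ik − 2ax)² − 2a)·χ; the odd-in-x pieces drop out.
⟨p²⟩ = 2.9153.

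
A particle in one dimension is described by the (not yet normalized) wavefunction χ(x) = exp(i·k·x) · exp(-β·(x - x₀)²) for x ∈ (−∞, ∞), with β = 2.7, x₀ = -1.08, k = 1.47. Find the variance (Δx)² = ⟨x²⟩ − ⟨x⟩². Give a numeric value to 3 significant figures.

Compute ⟨x⟩ and ⟨x²⟩ separately, then (Δx)² = ⟨x²⟩ − ⟨x⟩².
Gaussian moments (u = x − x₀): ∫u^(2j)·e^(−2βu²) du = (2j−1)!!/(4β)^j · √(π/(2β)), odd powers integrate to 0; here √(π/(2β)) = 0.76274.
Normalization: ∫|χ|² dx = 0.76274.
⟨x⟩ = -1.0800 and ⟨x²⟩ = 1.2590.
(Δx)² = 1.2590 − (-1.0800)² = 0.092593.

0.0926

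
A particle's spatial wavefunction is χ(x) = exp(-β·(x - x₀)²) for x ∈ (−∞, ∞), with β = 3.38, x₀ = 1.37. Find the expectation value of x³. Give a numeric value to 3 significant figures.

⟨x³⟩ = ∫ x³·|χ|² dx / ∫|χ|² dx (integrals over the domain).
Gaussian moments (u = x − x₀): ∫u^(2j)·e^(−2βu²) du = (2j−1)!!/(4β)^j · √(π/(2β)), odd powers integrate to 0; here √(π/(2β)) = 0.68171.
State is unnormalized: ∫|χ|² dx = 0.68171, and ∫χ*·x³·χ dx = 1.9602, so ⟨x³⟩ = 1.9602 / 0.68171.
⟨x³⟩ = 2.8753.

2.88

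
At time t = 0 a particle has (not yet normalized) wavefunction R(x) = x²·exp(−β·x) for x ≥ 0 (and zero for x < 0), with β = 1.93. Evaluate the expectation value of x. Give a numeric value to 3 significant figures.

⟨x⟩ = ∫ x·|R|² dx / ∫|R|² dx (integrals over the domain).
Every integrand reduces to terms xʲ·e^(−2βx) on [0, ∞); use ∫₀^∞ xʲ·e^(−2βx) dx = j!/(2β)^(j+1).
State is unnormalized: ∫|R|² dx = 0.028008, and ∫R*·x·R dx = 0.036279, so ⟨x⟩ = 0.036279 / 0.028008.
⟨x⟩ = 1.2953.

1.30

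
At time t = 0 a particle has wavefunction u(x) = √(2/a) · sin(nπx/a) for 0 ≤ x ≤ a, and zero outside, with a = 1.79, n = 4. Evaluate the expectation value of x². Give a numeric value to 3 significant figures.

1.06

⟨x²⟩ = ∫ x²·|u|² dx (integrals over the domain).
With sin²θ = (1 − cos2θ)/2 on 0 ≤ x ≤ a: ∫sin²(nπx/a) dx = a/2, ∫x·sin²(nπx/a) dx = a²/4, ∫x²·sin²(nπx/a) dx = a³·(1/6 − 1/(4n²π²)); higher powers xᵏ the same way, integrating xᵏ·cos(2nπx/a) by parts.
⟨x²⟩ = 1.0579.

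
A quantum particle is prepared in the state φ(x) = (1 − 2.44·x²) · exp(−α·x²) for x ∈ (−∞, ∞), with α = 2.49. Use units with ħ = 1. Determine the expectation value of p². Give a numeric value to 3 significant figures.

p² φ = −ħ² d²φ/dx²; ⟨p²⟩ = −ħ² ∫ φ*·φ'' dx / ∫|φ|² dx.
Expand each integrand as polynomial × e^(−2αx²) and use ∫x^(2j)·e^(−2αx²) dx = (2j−1)!!/(4α)^j · √(π/(2α)), odd powers → 0; here √(π/(2α)) = 0.79426. Differentiate with the product rule, d/dx e^(−αx²) = −2αx·e^(−αx²).
State is unnormalized: ∫|φ|² dx = 0.54810, and ∫φ*·(−ħ² φ'') dx = 3.7775, so ⟨p²⟩ = 3.7775 / 0.54810.
⟨p²⟩ = 6.8920.

6.89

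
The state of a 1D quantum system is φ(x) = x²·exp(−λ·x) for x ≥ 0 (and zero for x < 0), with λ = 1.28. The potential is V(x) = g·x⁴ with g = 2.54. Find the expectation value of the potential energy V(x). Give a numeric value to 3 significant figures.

⟨V⟩ = ∫ V(x)·|φ|² dx / ∫|φ|² dx.
Every integrand reduces to terms xʲ·e^(−2λx) on [0, ∞); use ∫₀^∞ xʲ·e^(−2λx) dx = j!/(2λ)^(j+1).
State is unnormalized: ∫|φ|² dx = 0.21828, and ∫φ*·V(x)·φ dx = 21.687, so ⟨V⟩ = 21.687 / 0.21828.
⟨V⟩ = 99.353.

99.4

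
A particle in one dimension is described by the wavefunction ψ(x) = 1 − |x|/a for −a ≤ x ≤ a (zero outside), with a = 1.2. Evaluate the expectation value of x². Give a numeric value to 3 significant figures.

0.144

⟨x²⟩ = ∫ x²·|ψ|² dx / ∫|ψ|² dx (integrals over the domain).
ψ is even, so ∫ over [−a, a] = 2∫₀ᵃ with ψ = 1 − x/a there: ∫₀ᵃ (1 − x/a)² dx = a/3, ∫₀ᵃ x²(1 − x/a)² dx = a³/30, ∫₀ᵃ x⁴(1 − x/a)² dx = a⁵/105.
State is unnormalized: ∫|ψ|² dx = 0.80000, and ∫ψ*·x²·ψ dx = 0.11520, so ⟨x²⟩ = 0.11520 / 0.80000.
⟨x²⟩ = 0.14400.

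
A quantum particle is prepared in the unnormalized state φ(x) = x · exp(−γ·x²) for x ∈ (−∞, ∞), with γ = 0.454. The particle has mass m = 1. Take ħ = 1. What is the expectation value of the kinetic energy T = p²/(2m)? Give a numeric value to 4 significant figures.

T = −(ħ²/2m) d²/dx², so ⟨T⟩ = −(ħ²/2m) ∫ φ*·φ'' dx / ∫|φ|² dx; with m = 1.
Expand each integrand as polynomial × e^(−2γx²) and use ∫x^(2j)·e^(−2γx²) dx = (2j−1)!!/(4γ)^j · √(π/(2γ)), odd powers → 0; here √(π/(2γ)) = 1.8601. Differentiate with the product rule, d/dx e^(−γx²) = −2γx·e^(−γx²).
State is unnormalized: ∫|φ|² dx = 1.0243, and ∫φ*·(−ħ²/2m · φ'') dx = 0.69753, so ⟨T⟩ = 0.69753 / 1.0243.
⟨T⟩ = 0.68100.

0.6810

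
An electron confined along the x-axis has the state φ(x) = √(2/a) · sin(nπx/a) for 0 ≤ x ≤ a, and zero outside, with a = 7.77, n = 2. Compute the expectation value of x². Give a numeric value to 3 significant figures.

19.4

⟨x²⟩ = ∫ x²·|φ|² dx (integrals over the domain).
With sin²θ = (1 − cos2θ)/2 on 0 ≤ x ≤ a: ∫sin²(nπx/a) dx = a/2, ∫x·sin²(nπx/a) dx = a²/4, ∫x²·sin²(nπx/a) dx = a³·(1/6 − 1/(4n²π²)); higher powers xᵏ the same way, integrating xᵏ·cos(2nπx/a) by parts.
⟨x²⟩ = 19.360.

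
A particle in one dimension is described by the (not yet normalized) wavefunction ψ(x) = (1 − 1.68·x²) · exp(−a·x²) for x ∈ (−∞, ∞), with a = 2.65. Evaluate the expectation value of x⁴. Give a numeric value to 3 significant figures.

⟨x⁴⟩ = ∫ x⁴·|ψ|² dx / ∫|ψ|² dx (integrals over the domain).
Expand each integrand as polynomial × e^(−2ax²) and use ∫x^(2j)·e^(−2ax²) dx = (2j−1)!!/(4a)^j · √(π/(2a)), odd powers → 0; here √(π/(2a)) = 0.76990.
State is unnormalized: ∫|ψ|² dx = 0.58388, and ∫ψ*·x⁴·ψ dx = 0.0060491, so ⟨x⁴⟩ = 0.0060491 / 0.58388.
⟨x⁴⟩ = 0.010360.

0.0104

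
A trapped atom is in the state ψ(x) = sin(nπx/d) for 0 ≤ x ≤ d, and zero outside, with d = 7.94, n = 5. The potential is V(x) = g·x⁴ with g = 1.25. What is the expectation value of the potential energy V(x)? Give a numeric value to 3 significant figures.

⟨V⟩ = ∫ V(x)·|ψ|² dx / ∫|ψ|² dx.
With sin²θ = (1 − cos2θ)/2 on 0 ≤ x ≤ d: ∫sin²(nπx/d) dx = d/2, ∫x·sin²(nπx/d) dx = d²/4, ∫x²·sin²(nπx/d) dx = d³·(1/6 − 1/(4n²π²)); higher powers xᵏ the same way, integrating xᵏ·cos(2nπx/d) by parts.
State is unnormalized: ∫|ψ|² dx = 3.9700, and ∫ψ*·V(x)·ψ dx = 3865.2, so ⟨V⟩ = 3865.2 / 3.9700.
⟨V⟩ = 973.61.

974.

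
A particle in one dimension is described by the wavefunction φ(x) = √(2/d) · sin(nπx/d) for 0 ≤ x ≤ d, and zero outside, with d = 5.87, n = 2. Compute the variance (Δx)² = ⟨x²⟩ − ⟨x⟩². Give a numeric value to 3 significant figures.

2.44

Compute ⟨x⟩ and ⟨x²⟩ separately, then (Δx)² = ⟨x²⟩ − ⟨x⟩².
With sin²θ = (1 − cos2θ)/2 on 0 ≤ x ≤ d: ∫sin²(nπx/d) dx = d/2, ∫x·sin²(nπx/d) dx = d²/4, ∫x²·sin²(nπx/d) dx = d³·(1/6 − 1/(4n²π²)); higher powers xᵏ the same way, integrating xᵏ·cos(2nπx/d) by parts.
⟨x⟩ = 2.9350 and ⟨x²⟩ = 11.049.
(Δx)² = 11.049 − (2.9350)² = 2.4350.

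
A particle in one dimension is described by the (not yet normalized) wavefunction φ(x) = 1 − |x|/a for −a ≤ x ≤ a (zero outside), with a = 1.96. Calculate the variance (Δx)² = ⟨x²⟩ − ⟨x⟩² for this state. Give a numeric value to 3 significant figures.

0.384

Compute ⟨x⟩ and ⟨x²⟩ separately, then (Δx)² = ⟨x²⟩ − ⟨x⟩².
φ is even, so ∫ over [−a, a] = 2∫₀ᵃ with φ = 1 − x/a there: ∫₀ᵃ (1 − x/a)² dx = a/3, ∫₀ᵃ x²(1 − x/a)² dx = a³/30, ∫₀ᵃ x⁴(1 − x/a)² dx = a⁵/105.
Normalization: ∫|φ|² dx = 1.3067.
⟨x⟩ = 0.0000 and ⟨x²⟩ = 0.38416.
(Δx)² = 0.38416 − (0.0000)² = 0.38416.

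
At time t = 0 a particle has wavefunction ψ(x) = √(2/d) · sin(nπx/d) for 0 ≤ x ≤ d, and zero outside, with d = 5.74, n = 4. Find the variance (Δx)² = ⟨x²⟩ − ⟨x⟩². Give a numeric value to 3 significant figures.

Compute ⟨x⟩ and ⟨x²⟩ separately, then (Δx)² = ⟨x²⟩ − ⟨x⟩².
With sin²θ = (1 − cos2θ)/2 on 0 ≤ x ≤ d: ∫sin²(nπx/d) dx = d/2, ∫x·sin²(nπx/d) dx = d²/4, ∫x²·sin²(nπx/d) dx = d³·(1/6 − 1/(4n²π²)); higher powers xᵏ the same way, integrating xᵏ·cos(2nπx/d) by parts.
⟨x⟩ = 2.8700 and ⟨x²⟩ = 10.878.
(Δx)² = 10.878 − (2.8700)² = 2.6413.

2.64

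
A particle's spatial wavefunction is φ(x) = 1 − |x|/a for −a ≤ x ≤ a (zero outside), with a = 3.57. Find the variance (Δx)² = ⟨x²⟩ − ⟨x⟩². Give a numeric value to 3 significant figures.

Compute ⟨x⟩ and ⟨x²⟩ separately, then (Δx)² = ⟨x²⟩ − ⟨x⟩².
φ is even, so ∫ over [−a, a] = 2∫₀ᵃ with φ = 1 − x/a there: ∫₀ᵃ (1 − x/a)² dx = a/3, ∫₀ᵃ x²(1 − x/a)² dx = a³/30, ∫₀ᵃ x⁴(1 − x/a)² dx = a⁵/105.
Normalization: ∫|φ|² dx = 2.3800.
⟨x⟩ = 0.0000 and ⟨x²⟩ = 1.2745.
(Δx)² = 1.2745 − (0.0000)² = 1.2745.

1.27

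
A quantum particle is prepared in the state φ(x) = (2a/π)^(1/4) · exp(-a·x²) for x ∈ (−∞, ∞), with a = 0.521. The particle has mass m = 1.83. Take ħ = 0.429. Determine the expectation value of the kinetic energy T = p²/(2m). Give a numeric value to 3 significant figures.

0.0262

T = −(ħ²/2m) d²/dx², so ⟨T⟩ = −(ħ²/2m) ∫ φ*·φ'' dx; with m = 1.83.
Gaussian moments: ∫x^(2j)·e^(−2ax²) dx = (2j−1)!!/(4a)^j · √(π/(2a)), odd powers integrate to 0; here √(π/(2a)) = 1.7364. Derivatives: d/dx e^(−ax²) = −2ax·e^(−ax²), d²/dx² e^(−ax²) = (4a²x² − 2a)·e^(−ax²).
⟨T⟩ = 0.026198.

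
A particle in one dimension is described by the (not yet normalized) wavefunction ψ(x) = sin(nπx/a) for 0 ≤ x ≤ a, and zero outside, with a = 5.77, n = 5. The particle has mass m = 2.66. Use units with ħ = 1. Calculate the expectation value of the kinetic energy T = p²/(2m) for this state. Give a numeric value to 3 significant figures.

T = −(ħ²/2m) d²/dx², so ⟨T⟩ = −(ħ²/2m) ∫ ψ*·ψ'' dx / ∫|ψ|² dx; with m = 2.66.
d/dx sin(nπx/a) = (nπ/a)·cos(nπx/a) and d²/dx² sin(nπx/a) = −(nπ/a)²·sin(nπx/a); on 0 ≤ x ≤ a, ∫sin²(nπx/a) dx = a/2 and ∫sin(nπx/a)·cos(nπx/a) dx = 0.
State is unnormalized: ∫|ψ|² dx = 2.8850, and ∫ψ*·(−ħ²/2m · ψ'') dx = 4.0190, so ⟨T⟩ = 4.0190 / 2.8850.
⟨T⟩ = 1.3931.

1.39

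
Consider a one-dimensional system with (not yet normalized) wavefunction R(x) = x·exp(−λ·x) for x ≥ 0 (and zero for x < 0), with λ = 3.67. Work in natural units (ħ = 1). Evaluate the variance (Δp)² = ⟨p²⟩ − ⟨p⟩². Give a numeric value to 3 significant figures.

Compute ⟨p⟩ and ⟨p²⟩ separately; (Δp)² = ⟨p²⟩ − ⟨p⟩².
Differentiate x·exp(−λ·x) with the product rule; every integrand then reduces to terms xʲ·e^(−2λx) on [0, ∞), with ∫₀^∞ xʲ·e^(−2λx) dx = j!/(2λ)^(j+1).
Normalization: ∫|R|² dx = 0.0050576.
⟨p⟩ = 0.0000 and ⟨p²⟩ = 13.469.
(Δp)² = 13.469 − (0.0000)² = 13.469.

13.5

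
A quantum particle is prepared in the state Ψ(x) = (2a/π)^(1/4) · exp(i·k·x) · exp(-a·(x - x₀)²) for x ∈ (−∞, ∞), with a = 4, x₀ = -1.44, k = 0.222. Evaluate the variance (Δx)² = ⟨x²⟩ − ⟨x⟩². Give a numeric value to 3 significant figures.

Compute ⟨x⟩ and ⟨x²⟩ separately, then (Δx)² = ⟨x²⟩ − ⟨x⟩².
Gaussian moments (u = x − x₀): ∫u^(2j)·e^(−2au²) du = (2j−1)!!/(4a)^j · √(π/(2a)), odd powers integrate to 0; here √(π/(2a)) = 0.62666.
⟨x⟩ = -1.4400 and ⟨x²⟩ = 2.1361.
(Δx)² = 2.1361 − (-1.4400)² = 0.062500.

0.0625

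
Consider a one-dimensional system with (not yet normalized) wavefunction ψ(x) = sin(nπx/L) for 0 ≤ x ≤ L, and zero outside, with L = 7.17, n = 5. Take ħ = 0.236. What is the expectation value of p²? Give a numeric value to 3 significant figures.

p² ψ = −ħ² d²ψ/dx²; ⟨p²⟩ = −ħ² ∫ ψ*·ψ'' dx / ∫|ψ|² dx.
d/dx sin(nπx/L) = (nπ/L)·cos(nπx/L) and d²/dx² sin(nπx/L) = −(nπ/L)²·sin(nπx/L); on 0 ≤ x ≤ L, ∫sin²(nπx/L) dx = L/2 and ∫sin(nπx/L)·cos(nπx/L) dx = 0.
State is unnormalized: ∫|ψ|² dx = 3.5850, and ∫ψ*·(−ħ² ψ'') dx = 0.95833, so ⟨p²⟩ = 0.95833 / 3.5850.
⟨p²⟩ = 0.26732.

0.267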